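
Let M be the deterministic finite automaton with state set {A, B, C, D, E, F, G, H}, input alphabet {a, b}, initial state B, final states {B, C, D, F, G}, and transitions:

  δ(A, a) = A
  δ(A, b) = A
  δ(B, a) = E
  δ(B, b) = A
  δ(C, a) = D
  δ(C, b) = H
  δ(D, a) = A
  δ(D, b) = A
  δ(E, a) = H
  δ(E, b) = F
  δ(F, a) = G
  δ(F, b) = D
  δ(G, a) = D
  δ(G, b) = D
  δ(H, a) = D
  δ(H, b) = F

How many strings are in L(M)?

The useful subgraph on states {B, D, E, F, G, H} is acyclic, so L(M) is finite; the longest accepting path visits 6 useful states, giving maximum string length 5.
Counting accepting paths from B by length: 1 of length 0, 1 of length 2, 4 of length 3, 4 of length 4, 2 of length 5. Total 12.

12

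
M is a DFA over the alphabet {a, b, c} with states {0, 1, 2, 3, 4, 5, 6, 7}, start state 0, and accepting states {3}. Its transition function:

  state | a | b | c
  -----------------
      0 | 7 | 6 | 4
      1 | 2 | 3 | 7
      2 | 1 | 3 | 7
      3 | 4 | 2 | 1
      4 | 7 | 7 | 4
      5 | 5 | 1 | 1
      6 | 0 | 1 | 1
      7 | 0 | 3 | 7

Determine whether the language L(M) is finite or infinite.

infinite

State 4 is reachable from the start and can reach an accepting state, and it lies on the cycle 4 → 4.
Traversing that cycle any number of times yields accepted strings of unbounded length, so the language is infinite.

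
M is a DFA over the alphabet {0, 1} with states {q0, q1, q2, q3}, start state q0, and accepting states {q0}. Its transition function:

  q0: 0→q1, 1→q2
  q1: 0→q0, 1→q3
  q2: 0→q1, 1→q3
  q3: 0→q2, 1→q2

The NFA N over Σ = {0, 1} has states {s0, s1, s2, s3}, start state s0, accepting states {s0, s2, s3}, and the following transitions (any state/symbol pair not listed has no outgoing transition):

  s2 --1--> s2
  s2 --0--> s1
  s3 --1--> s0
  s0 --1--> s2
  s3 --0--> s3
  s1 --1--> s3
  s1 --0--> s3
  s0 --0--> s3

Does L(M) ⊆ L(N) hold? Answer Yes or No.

Yes

Exploring the product automaton M × N from the start pair (q0, s0), following both machines on each input symbol, reaches 11 state pairs: (q0, s0), (q1, s3), (q2, s2), (q0, s3), (q3, s0), (q1, s1), (q3, s2), (q2, s0), (q2, s3), (q3, s3), (q2, s1).
M accepts in {q0} and N accepts in {s0, s2, s3}. The reachable pairs whose M-component is accepting are (q0, s0), (q0, s3); in each of them the N-component is accepting too, so the product for L(M) \ L(N) (M-component accepting, N-component rejecting) has no reachable accepting pair and the difference is empty.
Hence every string in L(M) is also in L(N).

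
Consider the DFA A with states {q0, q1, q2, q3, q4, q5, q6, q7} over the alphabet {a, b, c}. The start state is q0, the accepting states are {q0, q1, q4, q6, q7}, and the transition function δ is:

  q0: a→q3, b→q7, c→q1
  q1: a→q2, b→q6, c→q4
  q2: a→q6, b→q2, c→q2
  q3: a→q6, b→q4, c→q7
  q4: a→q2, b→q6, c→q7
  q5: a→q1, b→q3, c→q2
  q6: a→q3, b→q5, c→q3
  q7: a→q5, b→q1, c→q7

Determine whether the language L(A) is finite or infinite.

infinite

State q2 is reachable from the start and can reach an accepting state, and it lies on the cycle q2 → q2.
Traversing that cycle any number of times yields accepted strings of unbounded length, so the language is infinite.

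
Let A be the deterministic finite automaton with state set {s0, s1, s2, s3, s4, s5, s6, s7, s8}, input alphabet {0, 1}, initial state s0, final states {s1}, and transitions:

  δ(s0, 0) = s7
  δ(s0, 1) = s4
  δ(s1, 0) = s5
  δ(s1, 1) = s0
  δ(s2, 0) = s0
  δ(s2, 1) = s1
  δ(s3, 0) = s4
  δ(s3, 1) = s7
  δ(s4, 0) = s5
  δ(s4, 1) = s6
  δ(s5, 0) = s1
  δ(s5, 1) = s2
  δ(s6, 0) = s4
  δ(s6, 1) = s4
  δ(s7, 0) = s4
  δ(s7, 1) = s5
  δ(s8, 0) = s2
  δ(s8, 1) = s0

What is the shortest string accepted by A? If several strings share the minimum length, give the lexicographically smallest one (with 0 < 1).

A breadth-first search from s0 reaches an accepting state first via the path s0 → s7 → s5 → s1 on input 010.
No string of length < 3 is accepted (BFS exhausts all shorter strings without reaching an accepting state), and 010 is the lexicographically least accepting string of length 3.

010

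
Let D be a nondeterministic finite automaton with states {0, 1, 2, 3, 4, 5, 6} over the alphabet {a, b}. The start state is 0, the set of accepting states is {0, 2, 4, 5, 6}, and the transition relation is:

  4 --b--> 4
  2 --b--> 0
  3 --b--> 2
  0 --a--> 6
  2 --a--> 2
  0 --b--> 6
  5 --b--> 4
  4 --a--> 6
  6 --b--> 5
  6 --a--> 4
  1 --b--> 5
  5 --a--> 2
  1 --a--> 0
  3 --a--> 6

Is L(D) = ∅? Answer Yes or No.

The empty string ε is accepted: the run 0 ends in the accepting state 0.
Since at least one string is accepted, L(D) is not empty.

No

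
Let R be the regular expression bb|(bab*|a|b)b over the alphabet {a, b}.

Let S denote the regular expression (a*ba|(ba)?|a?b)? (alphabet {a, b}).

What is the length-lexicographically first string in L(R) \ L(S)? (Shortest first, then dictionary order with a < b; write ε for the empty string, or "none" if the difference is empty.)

bb

The string bb is accepted by R but not by S.
No shorter string lies in the difference, and bb is the lexicographically first length-2 string in L(R) \ L(S).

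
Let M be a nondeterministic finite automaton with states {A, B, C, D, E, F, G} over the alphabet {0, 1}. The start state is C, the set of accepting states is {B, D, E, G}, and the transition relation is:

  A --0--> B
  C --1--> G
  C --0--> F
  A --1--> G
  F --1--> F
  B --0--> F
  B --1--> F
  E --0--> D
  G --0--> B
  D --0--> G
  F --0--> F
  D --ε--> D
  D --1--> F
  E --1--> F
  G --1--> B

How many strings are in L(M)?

The useful subgraph on states {B, C, G} is acyclic, so L(M) is finite; the longest accepting path visits 3 useful states, giving maximum string length 2.
Counting accepting paths from C by length: 1 of length 1, 2 of length 2. Total 3.

3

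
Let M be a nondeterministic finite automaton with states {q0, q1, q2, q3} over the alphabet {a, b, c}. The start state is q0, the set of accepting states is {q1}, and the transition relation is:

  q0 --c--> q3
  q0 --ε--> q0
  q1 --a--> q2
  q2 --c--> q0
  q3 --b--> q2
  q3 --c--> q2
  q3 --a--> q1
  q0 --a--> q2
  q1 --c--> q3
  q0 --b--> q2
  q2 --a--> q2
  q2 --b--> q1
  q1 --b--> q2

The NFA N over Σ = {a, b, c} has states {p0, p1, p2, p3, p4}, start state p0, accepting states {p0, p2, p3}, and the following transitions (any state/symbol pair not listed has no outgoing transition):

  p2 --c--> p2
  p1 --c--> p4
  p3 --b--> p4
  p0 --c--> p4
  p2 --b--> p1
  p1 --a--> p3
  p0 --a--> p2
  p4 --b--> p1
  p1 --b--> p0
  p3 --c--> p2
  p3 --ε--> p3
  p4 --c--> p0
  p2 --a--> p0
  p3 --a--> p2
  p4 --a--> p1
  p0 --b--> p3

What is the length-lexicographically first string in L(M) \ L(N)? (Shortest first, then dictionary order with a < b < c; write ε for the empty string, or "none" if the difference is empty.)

ab

The string ab is accepted by M but not by N.
No shorter string lies in the difference, and ab is the lexicographically first length-2 string in L(M) \ L(N).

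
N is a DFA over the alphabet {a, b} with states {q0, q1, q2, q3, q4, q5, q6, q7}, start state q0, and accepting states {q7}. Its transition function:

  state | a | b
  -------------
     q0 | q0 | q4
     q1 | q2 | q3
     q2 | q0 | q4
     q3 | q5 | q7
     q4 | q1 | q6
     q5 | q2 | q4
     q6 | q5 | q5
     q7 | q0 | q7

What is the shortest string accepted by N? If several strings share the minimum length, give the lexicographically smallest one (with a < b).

A breadth-first search from q0 reaches an accepting state first via the path q0 → q4 → q1 → q3 → q7 on input babb.
No string of length < 4 is accepted (BFS exhausts all shorter strings without reaching an accepting state), and babb is the lexicographically least accepting string of length 4.

babb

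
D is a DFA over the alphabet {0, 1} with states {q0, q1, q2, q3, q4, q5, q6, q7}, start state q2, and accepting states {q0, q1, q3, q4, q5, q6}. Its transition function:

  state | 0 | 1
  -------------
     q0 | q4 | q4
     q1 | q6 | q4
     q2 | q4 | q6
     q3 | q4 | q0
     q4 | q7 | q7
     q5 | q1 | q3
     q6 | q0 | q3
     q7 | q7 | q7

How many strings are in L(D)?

10

The useful subgraph on states {q0, q2, q3, q4, q6} is acyclic, so L(D) is finite; the longest accepting path visits 5 useful states, giving maximum string length 4.
Counting accepting paths from q2 by length: 2 of length 1, 2 of length 2, 4 of length 3, 2 of length 4. Total 10.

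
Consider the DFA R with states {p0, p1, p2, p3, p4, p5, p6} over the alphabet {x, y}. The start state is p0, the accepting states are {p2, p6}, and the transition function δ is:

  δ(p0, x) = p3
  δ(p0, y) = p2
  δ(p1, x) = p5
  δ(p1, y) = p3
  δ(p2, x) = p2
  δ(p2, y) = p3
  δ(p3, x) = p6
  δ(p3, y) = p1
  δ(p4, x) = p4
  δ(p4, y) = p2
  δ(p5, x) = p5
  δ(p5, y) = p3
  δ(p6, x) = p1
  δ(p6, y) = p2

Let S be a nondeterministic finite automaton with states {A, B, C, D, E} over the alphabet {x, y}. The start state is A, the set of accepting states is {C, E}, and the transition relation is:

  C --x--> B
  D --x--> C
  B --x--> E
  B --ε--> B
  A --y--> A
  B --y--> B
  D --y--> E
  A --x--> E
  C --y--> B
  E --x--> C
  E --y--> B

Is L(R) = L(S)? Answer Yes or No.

The string y is accepted by R but rejected by S.
So L(R) ≠ L(S).

No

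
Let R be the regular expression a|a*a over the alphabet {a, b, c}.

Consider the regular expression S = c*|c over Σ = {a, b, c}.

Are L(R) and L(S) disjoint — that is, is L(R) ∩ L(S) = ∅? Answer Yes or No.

Converting the expression R to a DFA (subset construction, then merging equivalent states) gives the minimal DFA with states {r0, r1, r2}, start state r0, accepting states {r1} and transitions r0: a→r1, b→r2, c→r2; r1: a→r1, b→r2, c→r2; r2: a→r2, b→r2, c→r2.
Converting the expression S to a DFA (subset construction, then merging equivalent states) gives the minimal DFA with states {s0, s1}, start state s0, accepting states {s0} and transitions s0: a→s1, b→s1, c→s0; s1: a→s1, b→s1, c→s1.
Exploring the product automaton R × S from the start pair (r0, s0), following both machines on each input symbol, reaches 4 state pairs: (r0, s0), (r1, s1), (r2, s1), (r2, s0).
R accepts in {r1} and S accepts in {s0}; no reachable pair has both components accepting, so no string drives both machines to acceptance simultaneously and L(R) ∩ L(S) = ∅.
So no string is accepted by both, and the intersection is empty.

Yes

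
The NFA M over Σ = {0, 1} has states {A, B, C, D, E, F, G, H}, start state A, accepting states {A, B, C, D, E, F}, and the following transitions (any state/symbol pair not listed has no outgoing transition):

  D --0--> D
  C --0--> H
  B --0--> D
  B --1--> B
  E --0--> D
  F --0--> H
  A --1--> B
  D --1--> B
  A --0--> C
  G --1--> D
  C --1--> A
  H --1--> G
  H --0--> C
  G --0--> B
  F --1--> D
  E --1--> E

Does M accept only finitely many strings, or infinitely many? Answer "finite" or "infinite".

State B is reachable from the start and can reach an accepting state, and it lies on the cycle B → B.
Traversing that cycle any number of times yields accepted strings of unbounded length, so the language is infinite.

infinite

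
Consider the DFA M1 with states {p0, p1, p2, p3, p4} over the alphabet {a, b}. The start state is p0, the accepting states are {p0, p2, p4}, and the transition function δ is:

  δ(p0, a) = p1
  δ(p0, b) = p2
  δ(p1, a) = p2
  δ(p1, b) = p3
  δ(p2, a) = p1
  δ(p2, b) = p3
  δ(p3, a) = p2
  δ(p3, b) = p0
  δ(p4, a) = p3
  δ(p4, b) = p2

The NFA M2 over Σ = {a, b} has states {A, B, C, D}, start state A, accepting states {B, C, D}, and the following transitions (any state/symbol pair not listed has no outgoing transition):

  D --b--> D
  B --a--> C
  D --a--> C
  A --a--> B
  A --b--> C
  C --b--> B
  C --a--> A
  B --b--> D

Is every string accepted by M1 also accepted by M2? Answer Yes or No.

The empty string ε is in L(M1) but not in L(M2).
So L(M1) ⊄ L(M2).

No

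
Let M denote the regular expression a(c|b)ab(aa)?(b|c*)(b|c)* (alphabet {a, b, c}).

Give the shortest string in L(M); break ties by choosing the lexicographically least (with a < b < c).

By inspection of the expression, no string of length less than 4 matches, and abab is the lexicographically first match of length 4.

abab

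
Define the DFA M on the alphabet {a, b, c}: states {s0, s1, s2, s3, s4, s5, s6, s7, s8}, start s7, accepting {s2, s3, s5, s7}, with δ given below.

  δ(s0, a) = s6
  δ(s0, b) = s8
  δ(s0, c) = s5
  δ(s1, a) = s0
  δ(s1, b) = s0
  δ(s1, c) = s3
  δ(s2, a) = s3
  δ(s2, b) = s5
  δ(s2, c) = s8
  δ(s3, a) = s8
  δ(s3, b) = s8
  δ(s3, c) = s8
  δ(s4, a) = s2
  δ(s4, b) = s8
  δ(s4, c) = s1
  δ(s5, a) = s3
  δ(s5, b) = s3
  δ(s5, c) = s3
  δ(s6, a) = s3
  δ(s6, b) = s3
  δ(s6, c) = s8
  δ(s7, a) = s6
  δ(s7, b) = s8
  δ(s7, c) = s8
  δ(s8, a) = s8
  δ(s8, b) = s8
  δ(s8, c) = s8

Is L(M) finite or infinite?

The useful states (reachable from s7 and able to reach an accepting state) are {s3, s6, s7}.
Restricted to these states the transition graph has no cycle, so every accepting path has bounded length and L is finite.

finite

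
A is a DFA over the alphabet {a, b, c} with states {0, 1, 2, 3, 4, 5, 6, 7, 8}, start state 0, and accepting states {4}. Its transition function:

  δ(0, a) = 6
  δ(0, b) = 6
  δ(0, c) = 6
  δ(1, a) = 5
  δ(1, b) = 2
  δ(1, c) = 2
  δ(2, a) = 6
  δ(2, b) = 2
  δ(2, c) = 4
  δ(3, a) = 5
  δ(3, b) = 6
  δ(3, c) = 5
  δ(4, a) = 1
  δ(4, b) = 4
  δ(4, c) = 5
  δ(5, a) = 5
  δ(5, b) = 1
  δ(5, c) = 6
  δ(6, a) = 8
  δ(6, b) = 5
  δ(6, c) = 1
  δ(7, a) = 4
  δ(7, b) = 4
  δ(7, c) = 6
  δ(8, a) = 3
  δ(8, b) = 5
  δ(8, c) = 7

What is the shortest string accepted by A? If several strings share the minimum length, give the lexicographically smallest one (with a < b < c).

A breadth-first search from 0 reaches an accepting state first via the path 0 → 6 → 8 → 7 → 4 on input aaca.
No string of length < 4 is accepted (BFS exhausts all shorter strings without reaching an accepting state), and aaca is the lexicographically least accepting string of length 4.

aaca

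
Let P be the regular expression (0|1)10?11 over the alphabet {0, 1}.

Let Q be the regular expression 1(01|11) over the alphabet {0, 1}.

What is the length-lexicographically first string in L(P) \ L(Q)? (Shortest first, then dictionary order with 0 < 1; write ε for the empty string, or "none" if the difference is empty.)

The string 0111 is accepted by P but not by Q.
No shorter string lies in the difference, and 0111 is the lexicographically first length-4 string in L(P) \ L(Q).

0111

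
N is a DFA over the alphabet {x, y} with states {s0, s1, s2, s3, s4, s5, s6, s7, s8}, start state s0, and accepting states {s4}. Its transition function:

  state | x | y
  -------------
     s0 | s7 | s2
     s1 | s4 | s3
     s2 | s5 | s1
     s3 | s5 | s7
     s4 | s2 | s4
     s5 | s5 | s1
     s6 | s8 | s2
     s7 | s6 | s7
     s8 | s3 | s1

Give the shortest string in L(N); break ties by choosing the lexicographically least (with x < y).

A breadth-first search from s0 reaches an accepting state first via the path s0 → s2 → s1 → s4 on input yyx.
No string of length < 3 is accepted (BFS exhausts all shorter strings without reaching an accepting state), and yyx is the lexicographically least accepting string of length 3.

yyx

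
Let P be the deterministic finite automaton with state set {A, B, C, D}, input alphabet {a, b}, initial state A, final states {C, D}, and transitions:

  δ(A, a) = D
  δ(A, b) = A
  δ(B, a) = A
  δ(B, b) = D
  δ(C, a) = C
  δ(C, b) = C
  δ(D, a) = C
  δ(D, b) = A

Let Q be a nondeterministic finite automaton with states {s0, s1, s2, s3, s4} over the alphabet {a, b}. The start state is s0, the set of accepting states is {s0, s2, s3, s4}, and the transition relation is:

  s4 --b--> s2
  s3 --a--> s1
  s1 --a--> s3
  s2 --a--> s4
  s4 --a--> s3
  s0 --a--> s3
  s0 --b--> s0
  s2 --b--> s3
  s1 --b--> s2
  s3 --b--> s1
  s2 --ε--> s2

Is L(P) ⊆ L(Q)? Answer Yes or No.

The string aa is in L(P) but not in L(Q).
So L(P) ⊄ L(Q).

No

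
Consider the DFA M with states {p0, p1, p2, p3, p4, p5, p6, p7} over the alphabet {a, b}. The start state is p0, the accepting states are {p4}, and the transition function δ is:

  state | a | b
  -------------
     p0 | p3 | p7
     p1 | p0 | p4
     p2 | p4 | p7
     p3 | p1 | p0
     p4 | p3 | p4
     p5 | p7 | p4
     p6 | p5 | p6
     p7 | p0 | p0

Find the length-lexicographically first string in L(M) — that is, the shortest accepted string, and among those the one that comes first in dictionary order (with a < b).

A breadth-first search from p0 reaches an accepting state first via the path p0 → p3 → p1 → p4 on input aab.
No string of length < 3 is accepted (BFS exhausts all shorter strings without reaching an accepting state), and aab is the lexicographically least accepting string of length 3.

aab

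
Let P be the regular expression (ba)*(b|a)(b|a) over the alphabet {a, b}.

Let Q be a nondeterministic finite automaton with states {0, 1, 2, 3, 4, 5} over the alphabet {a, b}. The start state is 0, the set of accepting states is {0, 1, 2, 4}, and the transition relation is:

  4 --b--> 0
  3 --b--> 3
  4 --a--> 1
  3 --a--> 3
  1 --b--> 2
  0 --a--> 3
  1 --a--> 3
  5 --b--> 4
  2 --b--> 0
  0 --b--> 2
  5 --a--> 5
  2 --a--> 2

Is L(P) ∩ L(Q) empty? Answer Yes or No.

The string ba is accepted by both P and Q.
Hence L(P) ∩ L(Q) ≠ ∅.

No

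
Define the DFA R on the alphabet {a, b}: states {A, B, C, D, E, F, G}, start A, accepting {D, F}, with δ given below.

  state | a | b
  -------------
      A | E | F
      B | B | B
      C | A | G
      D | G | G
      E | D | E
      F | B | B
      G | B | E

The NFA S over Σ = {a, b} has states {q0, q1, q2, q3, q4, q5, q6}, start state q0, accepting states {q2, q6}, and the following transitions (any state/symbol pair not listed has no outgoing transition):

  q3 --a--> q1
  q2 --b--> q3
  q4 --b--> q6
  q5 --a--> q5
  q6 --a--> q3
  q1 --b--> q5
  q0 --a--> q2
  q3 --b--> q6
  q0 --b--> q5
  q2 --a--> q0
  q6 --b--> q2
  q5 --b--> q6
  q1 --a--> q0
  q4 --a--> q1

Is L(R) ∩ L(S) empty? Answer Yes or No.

Exploring the product automaton R × S from the start pair (A, q0), following both machines on each input symbol, reaches 21 state pairs: (A, q0), (E, q2), (F, q5), (D, q0), (E, q3), (B, q5), (B, q6), (G, q2), (G, q5), (D, q1), (E, q6), (B, q3), (B, q2), (B, q0), (G, q0), (D, q3), (B, q1), (E, q5), (G, q1), (G, q6), (D, q5).
R accepts in {D, F} and S accepts in {q2, q6}; no reachable pair has both components accepting, so no string drives both machines to acceptance simultaneously and L(R) ∩ L(S) = ∅.
So no string is accepted by both, and the intersection is empty.

Yes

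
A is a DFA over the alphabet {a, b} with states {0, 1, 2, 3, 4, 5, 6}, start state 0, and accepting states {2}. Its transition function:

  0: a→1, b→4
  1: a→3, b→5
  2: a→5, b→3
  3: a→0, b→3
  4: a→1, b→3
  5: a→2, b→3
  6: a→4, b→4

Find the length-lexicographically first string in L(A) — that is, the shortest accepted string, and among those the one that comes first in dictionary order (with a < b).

aba

A breadth-first search from 0 reaches an accepting state first via the path 0 → 1 → 5 → 2 on input aba.
No string of length < 3 is accepted (BFS exhausts all shorter strings without reaching an accepting state), and aba is the lexicographically least accepting string of length 3.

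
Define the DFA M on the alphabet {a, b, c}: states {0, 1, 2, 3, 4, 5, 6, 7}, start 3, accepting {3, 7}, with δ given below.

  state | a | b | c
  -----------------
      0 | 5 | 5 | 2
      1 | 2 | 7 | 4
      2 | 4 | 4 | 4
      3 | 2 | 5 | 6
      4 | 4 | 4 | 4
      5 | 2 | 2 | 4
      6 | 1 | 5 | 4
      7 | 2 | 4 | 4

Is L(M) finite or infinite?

The useful states (reachable from 3 and able to reach an accepting state) are {1, 3, 6, 7}.
Restricted to these states the transition graph has no cycle, so every accepting path has bounded length and L is finite.

finite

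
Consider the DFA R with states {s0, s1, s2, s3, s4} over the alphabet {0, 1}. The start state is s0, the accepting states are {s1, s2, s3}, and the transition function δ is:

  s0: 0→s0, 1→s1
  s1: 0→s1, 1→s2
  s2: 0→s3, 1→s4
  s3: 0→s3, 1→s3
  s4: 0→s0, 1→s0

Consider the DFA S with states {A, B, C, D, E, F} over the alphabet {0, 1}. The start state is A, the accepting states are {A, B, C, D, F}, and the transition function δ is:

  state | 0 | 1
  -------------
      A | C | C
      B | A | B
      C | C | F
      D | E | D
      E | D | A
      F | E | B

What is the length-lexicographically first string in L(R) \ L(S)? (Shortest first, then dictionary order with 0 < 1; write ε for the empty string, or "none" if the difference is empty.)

010

The string 010 is accepted by R but not by S.
No shorter string lies in the difference, and 010 is the lexicographically first length-3 string in L(R) \ L(S).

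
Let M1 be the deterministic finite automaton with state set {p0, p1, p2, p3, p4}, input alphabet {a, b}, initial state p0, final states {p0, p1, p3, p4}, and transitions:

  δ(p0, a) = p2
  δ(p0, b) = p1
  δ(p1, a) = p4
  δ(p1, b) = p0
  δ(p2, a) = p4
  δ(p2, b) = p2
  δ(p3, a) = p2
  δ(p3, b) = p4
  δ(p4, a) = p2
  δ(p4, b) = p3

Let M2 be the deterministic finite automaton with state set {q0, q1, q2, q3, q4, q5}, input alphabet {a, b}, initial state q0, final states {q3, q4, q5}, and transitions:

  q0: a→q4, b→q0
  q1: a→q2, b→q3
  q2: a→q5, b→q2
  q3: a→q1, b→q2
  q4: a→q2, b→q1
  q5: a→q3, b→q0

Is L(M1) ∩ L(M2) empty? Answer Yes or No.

The string ba is accepted by both M1 and M2.
Hence L(M1) ∩ L(M2) ≠ ∅.

No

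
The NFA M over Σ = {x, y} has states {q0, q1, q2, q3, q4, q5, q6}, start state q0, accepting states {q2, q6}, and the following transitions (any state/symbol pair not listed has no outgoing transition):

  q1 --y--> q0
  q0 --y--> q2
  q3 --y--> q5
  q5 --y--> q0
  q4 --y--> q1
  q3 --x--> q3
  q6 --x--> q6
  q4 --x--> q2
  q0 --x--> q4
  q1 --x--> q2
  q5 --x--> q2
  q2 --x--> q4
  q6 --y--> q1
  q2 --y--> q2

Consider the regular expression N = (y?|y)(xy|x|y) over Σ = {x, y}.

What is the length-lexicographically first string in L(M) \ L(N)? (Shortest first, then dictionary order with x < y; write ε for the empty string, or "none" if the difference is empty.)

The string xx is accepted by M but not by N.
No shorter string lies in the difference, and xx is the lexicographically first length-2 string in L(M) \ L(N).

xx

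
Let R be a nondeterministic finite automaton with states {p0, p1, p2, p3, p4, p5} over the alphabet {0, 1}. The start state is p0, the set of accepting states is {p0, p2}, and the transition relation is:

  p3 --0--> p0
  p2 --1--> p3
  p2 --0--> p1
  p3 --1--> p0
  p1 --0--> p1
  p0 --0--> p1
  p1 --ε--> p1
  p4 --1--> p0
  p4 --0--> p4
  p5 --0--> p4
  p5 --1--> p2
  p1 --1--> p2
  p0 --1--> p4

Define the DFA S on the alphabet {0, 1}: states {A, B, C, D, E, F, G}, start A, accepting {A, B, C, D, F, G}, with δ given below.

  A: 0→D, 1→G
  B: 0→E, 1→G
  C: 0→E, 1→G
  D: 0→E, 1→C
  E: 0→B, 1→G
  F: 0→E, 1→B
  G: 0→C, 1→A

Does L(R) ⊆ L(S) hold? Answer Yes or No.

Exploring the product automaton R × S from the start pair (p0, A), following both machines on each input symbol, reaches 18 state pairs: (p0, A), (p1, D), (p4, G), (p1, E), (p2, C), (p4, C), (p1, B), (p2, G), (p3, G), (p4, E), (p0, G), (p1, C), (p3, A), (p0, C), (p4, B), (p4, A), (p0, D), (p4, D).
R accepts in {p0, p2} and S accepts in {A, B, C, D, F, G}. The reachable pairs whose R-component is accepting are (p0, A), (p2, C), (p2, G), (p0, G), (p0, C), (p0, D); in each of them the S-component is accepting too, so the product for L(R) \ L(S) (R-component accepting, S-component rejecting) has no reachable accepting pair and the difference is empty.
Hence every string in L(R) is also in L(S).

Yes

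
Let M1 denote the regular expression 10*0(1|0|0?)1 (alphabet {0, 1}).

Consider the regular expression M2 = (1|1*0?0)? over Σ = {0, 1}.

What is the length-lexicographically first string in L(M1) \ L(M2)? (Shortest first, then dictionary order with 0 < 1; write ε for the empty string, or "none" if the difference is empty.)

The string 101 is accepted by M1 but not by M2.
No shorter string lies in the difference, and 101 is the lexicographically first length-3 string in L(M1) \ L(M2).

101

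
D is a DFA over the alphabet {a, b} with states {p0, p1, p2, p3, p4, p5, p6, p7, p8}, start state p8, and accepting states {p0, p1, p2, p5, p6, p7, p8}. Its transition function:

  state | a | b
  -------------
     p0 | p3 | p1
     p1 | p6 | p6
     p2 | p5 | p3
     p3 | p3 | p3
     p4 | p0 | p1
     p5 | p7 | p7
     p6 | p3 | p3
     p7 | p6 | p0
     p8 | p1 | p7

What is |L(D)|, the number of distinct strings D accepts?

10

The useful subgraph on states {p0, p1, p6, p7, p8} is acyclic, so L(D) is finite; the longest accepting path visits 5 useful states, giving maximum string length 4.
Counting accepting paths from p8 by length: 1 of length 0, 2 of length 1, 4 of length 2, 1 of length 3, 2 of length 4. Total 10.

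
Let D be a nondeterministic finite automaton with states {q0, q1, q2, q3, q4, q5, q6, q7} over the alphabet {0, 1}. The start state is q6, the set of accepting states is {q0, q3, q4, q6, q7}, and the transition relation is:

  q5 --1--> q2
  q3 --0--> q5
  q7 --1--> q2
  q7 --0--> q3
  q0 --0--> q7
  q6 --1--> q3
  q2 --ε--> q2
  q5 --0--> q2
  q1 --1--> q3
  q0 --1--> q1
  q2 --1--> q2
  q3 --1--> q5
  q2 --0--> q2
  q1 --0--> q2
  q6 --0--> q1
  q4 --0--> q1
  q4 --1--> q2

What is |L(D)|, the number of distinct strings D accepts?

The useful subgraph on states {q1, q3, q6} is acyclic, so L(D) is finite; the longest accepting path visits 3 useful states, giving maximum string length 2.
Counting accepting paths from q6 by length: 1 of length 0, 1 of length 1, 1 of length 2. Total 3.

3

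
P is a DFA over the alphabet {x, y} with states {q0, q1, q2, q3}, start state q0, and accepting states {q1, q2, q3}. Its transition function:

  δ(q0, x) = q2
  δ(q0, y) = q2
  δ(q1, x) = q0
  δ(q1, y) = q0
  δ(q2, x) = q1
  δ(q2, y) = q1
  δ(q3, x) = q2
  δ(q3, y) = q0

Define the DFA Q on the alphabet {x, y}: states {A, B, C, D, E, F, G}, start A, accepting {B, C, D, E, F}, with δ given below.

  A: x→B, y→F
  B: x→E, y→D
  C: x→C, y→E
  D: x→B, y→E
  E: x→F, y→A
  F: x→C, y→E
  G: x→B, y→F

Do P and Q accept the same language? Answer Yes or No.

The string xyyy is accepted by P but rejected by Q.
So L(P) ≠ L(Q).

No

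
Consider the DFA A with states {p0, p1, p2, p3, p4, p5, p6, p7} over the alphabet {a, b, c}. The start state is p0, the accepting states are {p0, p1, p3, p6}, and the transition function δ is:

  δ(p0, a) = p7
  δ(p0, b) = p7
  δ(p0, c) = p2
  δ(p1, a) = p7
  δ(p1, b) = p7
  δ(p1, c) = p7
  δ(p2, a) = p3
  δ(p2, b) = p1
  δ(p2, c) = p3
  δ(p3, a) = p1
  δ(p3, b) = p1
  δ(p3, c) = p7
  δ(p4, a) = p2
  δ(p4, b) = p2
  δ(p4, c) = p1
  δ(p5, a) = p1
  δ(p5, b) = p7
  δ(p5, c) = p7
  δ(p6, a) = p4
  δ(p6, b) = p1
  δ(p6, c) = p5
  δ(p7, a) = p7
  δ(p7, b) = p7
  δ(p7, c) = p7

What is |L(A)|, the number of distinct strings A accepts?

The useful subgraph on states {p0, p1, p2, p3} is acyclic, so L(A) is finite; the longest accepting path visits 4 useful states, giving maximum string length 3.
Counting accepting paths from p0 by length: 1 of length 0, 3 of length 2, 4 of length 3. Total 8.

8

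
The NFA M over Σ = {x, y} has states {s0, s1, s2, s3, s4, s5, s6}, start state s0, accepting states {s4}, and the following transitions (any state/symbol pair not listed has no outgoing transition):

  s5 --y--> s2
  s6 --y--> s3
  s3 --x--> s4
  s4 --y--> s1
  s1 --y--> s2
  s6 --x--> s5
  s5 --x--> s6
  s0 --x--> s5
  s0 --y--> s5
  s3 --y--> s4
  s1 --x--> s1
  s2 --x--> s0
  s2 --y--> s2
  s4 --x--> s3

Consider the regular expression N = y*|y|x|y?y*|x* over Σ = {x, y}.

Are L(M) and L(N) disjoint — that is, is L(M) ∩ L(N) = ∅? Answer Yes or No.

Converting the expression N to a DFA (subset construction, then merging equivalent states) gives the minimal DFA with states {n0, n1, n2, n3}, start state n0, accepting states {n0, n1, n2} and transitions n0: x→n1, y→n2; n1: x→n1, y→n3; n2: x→n3, y→n2; n3: x→n3, y→n3.
Exploring the product automaton M × N from the start pair (s0, n0), following both machines on each input symbol, reaches 12 state pairs: (s0, n0), (s5, n1), (s5, n2), (s6, n1), (s2, n3), (s6, n3), (s2, n2), (s3, n3), (s0, n3), (s5, n3), (s4, n3), (s1, n3).
M accepts in {s4} and N accepts in {n0, n1, n2}; no reachable pair has both components accepting, so no string drives both machines to acceptance simultaneously and L(M) ∩ L(N) = ∅.
So no string is accepted by both, and the intersection is empty.

Yes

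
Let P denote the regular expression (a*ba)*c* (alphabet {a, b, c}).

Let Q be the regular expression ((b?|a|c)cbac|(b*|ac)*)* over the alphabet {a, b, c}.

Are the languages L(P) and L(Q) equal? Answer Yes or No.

No

The string c is accepted by P but rejected by Q.
So L(P) ≠ L(Q).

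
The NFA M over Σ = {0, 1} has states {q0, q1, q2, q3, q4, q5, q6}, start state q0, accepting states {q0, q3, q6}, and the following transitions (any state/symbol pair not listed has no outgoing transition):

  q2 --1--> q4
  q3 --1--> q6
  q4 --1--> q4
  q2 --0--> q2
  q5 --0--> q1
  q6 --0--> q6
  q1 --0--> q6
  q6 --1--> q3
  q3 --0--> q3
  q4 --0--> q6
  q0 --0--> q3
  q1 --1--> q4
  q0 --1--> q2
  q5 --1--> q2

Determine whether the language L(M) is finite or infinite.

infinite

State q2 is reachable from the start and can reach an accepting state, and it lies on the cycle q2 → q2.
Traversing that cycle any number of times yields accepted strings of unbounded length, so the language is infinite.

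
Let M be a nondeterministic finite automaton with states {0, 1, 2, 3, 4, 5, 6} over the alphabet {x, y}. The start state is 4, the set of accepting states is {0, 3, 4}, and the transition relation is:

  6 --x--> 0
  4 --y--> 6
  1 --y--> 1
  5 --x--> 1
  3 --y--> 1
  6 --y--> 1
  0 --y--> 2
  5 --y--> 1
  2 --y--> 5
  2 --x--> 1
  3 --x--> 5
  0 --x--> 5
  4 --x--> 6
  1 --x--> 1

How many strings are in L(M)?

3

The useful subgraph on states {0, 4, 6} is acyclic, so L(M) is finite; the longest accepting path visits 3 useful states, giving maximum string length 2.
Counting accepting paths from 4 by length: 1 of length 0, 2 of length 2. Total 3.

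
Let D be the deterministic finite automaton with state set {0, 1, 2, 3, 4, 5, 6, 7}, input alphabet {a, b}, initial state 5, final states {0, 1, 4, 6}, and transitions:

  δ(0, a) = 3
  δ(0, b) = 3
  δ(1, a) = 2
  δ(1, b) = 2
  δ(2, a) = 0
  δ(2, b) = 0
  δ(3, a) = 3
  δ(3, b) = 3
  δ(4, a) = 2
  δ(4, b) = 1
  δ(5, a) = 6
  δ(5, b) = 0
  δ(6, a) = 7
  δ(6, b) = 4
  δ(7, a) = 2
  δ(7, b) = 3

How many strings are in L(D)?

The useful subgraph on states {0, 1, 2, 4, 5, 6, 7} is acyclic, so L(D) is finite; the longest accepting path visits 6 useful states, giving maximum string length 5.
Counting accepting paths from 5 by length: 2 of length 1, 1 of length 2, 1 of length 3, 4 of length 4, 4 of length 5. Total 12.

12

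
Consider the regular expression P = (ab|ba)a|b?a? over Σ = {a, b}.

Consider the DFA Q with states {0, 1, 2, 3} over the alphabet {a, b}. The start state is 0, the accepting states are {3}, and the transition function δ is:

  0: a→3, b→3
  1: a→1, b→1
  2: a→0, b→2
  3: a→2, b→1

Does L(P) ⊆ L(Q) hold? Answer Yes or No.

No

The empty string ε is in L(P) but not in L(Q).
So L(P) ⊄ L(Q).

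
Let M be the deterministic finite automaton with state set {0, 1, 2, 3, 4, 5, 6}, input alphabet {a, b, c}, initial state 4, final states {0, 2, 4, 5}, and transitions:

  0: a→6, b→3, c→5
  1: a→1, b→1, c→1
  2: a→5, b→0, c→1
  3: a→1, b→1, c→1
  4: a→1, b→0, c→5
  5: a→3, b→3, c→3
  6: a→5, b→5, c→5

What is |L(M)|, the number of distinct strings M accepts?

7

The useful subgraph on states {0, 4, 5, 6} is acyclic, so L(M) is finite; the longest accepting path visits 4 useful states, giving maximum string length 3.
Counting accepting paths from 4 by length: 1 of length 0, 2 of length 1, 1 of length 2, 3 of length 3. Total 7.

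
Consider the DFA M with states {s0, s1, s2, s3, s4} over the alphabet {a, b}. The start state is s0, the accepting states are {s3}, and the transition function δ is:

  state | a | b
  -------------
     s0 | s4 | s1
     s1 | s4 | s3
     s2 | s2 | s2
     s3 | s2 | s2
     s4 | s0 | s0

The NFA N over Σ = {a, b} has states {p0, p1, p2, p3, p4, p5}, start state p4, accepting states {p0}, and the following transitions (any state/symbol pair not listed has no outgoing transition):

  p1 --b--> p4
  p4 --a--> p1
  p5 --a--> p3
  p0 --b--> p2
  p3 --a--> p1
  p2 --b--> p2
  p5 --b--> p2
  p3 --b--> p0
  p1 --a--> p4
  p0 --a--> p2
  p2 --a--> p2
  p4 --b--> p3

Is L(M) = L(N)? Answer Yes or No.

Exploring the product automaton M × N from the start pair (s0, p4), following both machines on each input symbol, reaches 5 state pairs: (s0, p4), (s4, p1), (s1, p3), (s3, p0), (s2, p2).
M accepts in {s3} and N accepts in {p0}. In every reachable pair the two components are either both accepting — (s3, p0) — or both non-accepting, so no string is accepted by exactly one of the machines: L(M) \ L(N) and L(N) \ L(M) are both empty.
Hence every string is accepted by M iff it is accepted by N, and the two languages coincide.

Yes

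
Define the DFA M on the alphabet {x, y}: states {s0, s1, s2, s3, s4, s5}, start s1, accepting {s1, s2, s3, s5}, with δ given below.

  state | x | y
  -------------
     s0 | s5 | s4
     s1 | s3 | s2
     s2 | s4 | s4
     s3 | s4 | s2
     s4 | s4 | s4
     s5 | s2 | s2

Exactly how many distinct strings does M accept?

4

The useful subgraph on states {s1, s2, s3} is acyclic, so L(M) is finite; the longest accepting path visits 3 useful states, giving maximum string length 2.
Counting accepting paths from s1 by length: 1 of length 0, 2 of length 1, 1 of length 2. Total 4.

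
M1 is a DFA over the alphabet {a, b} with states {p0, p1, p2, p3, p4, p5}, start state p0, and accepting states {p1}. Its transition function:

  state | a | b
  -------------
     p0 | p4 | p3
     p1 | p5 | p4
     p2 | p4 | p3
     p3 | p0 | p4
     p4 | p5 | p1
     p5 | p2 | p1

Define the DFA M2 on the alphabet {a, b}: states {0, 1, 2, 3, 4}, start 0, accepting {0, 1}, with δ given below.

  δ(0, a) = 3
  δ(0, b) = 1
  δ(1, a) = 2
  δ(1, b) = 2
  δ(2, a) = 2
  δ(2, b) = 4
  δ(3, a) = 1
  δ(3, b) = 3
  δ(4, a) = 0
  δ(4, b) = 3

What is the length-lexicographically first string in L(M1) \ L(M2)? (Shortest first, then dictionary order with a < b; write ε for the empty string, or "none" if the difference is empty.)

The string ab is accepted by M1 but not by M2.
No shorter string lies in the difference, and ab is the lexicographically first length-2 string in L(M1) \ L(M2).

ab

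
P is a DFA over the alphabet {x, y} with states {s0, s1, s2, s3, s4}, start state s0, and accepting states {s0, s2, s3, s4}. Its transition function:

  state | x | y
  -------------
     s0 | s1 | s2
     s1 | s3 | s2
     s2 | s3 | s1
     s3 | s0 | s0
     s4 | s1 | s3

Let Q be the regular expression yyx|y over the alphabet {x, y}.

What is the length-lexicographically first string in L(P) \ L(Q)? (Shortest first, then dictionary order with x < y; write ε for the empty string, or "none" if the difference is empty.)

The empty string ε is accepted by P but not by Q.
Since ε is the unique shortest string, it is the required witness.

ε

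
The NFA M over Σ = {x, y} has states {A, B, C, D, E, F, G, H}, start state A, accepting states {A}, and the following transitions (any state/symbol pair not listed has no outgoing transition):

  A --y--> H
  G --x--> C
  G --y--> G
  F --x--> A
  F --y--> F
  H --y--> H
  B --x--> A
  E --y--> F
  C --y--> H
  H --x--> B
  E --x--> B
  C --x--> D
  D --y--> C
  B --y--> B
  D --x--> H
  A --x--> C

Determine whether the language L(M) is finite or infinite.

State C is reachable from the start and can reach an accepting state, and it lies on the cycle C → D → C.
Traversing that cycle any number of times yields accepted strings of unbounded length, so the language is infinite.

infinite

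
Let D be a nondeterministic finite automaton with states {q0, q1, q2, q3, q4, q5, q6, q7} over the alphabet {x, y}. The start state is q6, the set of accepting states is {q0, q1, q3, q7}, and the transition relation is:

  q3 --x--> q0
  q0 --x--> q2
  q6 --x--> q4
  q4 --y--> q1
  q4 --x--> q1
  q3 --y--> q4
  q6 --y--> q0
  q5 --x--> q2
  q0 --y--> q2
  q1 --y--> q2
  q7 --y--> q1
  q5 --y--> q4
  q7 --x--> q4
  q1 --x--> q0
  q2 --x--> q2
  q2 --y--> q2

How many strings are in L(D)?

The useful subgraph on states {q0, q1, q4, q6} is acyclic, so L(D) is finite; the longest accepting path visits 4 useful states, giving maximum string length 3.
Counting accepting paths from q6 by length: 1 of length 1, 2 of length 2, 2 of length 3. Total 5.

5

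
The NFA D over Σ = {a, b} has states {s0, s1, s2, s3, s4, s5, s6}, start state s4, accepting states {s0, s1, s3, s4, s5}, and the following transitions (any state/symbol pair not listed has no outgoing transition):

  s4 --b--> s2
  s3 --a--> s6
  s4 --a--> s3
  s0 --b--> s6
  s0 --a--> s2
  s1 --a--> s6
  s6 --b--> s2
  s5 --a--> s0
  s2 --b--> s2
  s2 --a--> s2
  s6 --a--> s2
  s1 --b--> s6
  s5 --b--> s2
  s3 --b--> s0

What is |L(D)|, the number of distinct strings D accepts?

3

The useful subgraph on states {s0, s3, s4} is acyclic, so L(D) is finite; the longest accepting path visits 3 useful states, giving maximum string length 2.
Counting accepting paths from s4 by length: 1 of length 0, 1 of length 1, 1 of length 2. Total 3.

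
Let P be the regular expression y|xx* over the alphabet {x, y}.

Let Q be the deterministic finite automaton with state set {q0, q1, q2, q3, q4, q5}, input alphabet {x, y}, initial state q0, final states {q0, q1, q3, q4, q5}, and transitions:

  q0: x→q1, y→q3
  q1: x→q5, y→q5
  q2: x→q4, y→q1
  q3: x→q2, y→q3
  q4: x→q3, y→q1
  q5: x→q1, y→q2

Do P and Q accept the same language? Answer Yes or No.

No

The empty string ε is accepted by Q but rejected by P.
So L(P) ≠ L(Q).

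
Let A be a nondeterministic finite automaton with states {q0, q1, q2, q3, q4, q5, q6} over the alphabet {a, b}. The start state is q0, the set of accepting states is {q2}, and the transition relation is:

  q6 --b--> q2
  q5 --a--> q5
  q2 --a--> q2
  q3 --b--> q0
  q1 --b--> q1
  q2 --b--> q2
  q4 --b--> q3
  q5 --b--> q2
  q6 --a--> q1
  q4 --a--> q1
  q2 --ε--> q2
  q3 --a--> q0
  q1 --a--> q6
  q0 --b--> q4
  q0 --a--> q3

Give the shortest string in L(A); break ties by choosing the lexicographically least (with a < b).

A breadth-first search from q0 reaches an accepting state first via the path q0 → q4 → q1 → q6 → q2 on input baab.
No string of length < 4 is accepted (BFS exhausts all shorter strings without reaching an accepting state), and baab is the lexicographically least accepting string of length 4.

baab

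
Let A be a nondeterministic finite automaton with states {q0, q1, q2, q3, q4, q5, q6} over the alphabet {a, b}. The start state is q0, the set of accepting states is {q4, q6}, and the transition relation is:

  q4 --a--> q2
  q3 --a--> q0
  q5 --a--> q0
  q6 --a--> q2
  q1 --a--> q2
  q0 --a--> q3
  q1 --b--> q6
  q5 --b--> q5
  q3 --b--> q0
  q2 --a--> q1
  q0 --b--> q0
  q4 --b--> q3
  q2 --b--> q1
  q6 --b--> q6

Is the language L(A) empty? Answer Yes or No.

The states reachable from the start state are {q0, q3}.
None of the accepting states {q4, q6} is reachable, so no string is accepted and L(A) = ∅.

Yes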